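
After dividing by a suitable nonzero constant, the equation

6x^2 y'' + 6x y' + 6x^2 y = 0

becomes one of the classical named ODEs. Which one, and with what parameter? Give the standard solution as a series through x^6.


All three coefficients share the factor 6; dividing through by 6 gives  x^2 y'' + x y' + x^2 y = 0.
This matches the Bessel equation x^2 y'' + x y' + (x^2 - nu^2) y = 0 with nu^2 = 0, so nu = 0; the solution bounded at x = 0 is J_0(x).
Frobenius at x = 0: indicial roots ±nu; for r = nu the recurrence k(k + 2nu) c_k = -c_{k-2} gives the standard series J_nu(x) = sum_{k>=0} (-1)^k / (k! (k+nu)!) (x/2)^(2k+nu). Evaluate the first 4 terms:
  k = 0: (-1)^0 / (0! * 0! * 2^0) x^0 = 1/(1*1*1) x^0 = (1) x^0
  k = 1: (-1)^1 / (1! * 1! * 2^2) x^2 = -1/(1*1*4) x^2 = (-1/4) x^2
  k = 2: (-1)^2 / (2! * 2! * 2^4) x^4 = 1/(2*2*16) x^4 = (1/64) x^4
  k = 3: (-1)^3 / (3! * 3! * 2^6) x^6 = -1/(6*6*64) x^6 = (-1/2304) x^6
Hence J_0(x) = -x^6/2304 + x^4/64 - x^2/4 + 1 + ....

J_0(x); series = -x^6/2304 + x^4/64 - x^2/4 + 1


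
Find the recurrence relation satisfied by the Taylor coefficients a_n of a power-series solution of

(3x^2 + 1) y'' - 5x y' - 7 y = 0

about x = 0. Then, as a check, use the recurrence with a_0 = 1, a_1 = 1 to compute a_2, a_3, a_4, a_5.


Substitute y = sum_n a_n x^n.
(1 + 3 x^2) y'' contributes (n+2)(n+1) a_{n+2} + 3 n(n-1) a_n at x^n.
-5 x y'(x) contributes -5 n a_n at x^n.
-7 y(x) contributes -7 a_n at x^n.
Matching x^n: (n+2)(n+1) a_{n+2} + (3 n(n-1) - 5 n - 7) a_n = 0.
Thus a_{n+2} = (-3 n(n-1) + 5 n + 7) / ((n+1)(n+2)) * a_n.

Check with a_0 = 1, a_1 = 1 (apply the recurrence for n = 0, 1, 2, 3): a_0 = 1, a_1 = 1, a_2 = 7/2, a_3 = 2, a_4 = 77/24, a_5 = 2/5.

a_(n+2) = (-3 n(n-1) + 5 n + 7) / ((n+1)(n+2)) * a_n; check: a_0 = 1, a_1 = 1, a_2 = 7/2, a_3 = 2, a_4 = 77/24, a_5 = 2/5


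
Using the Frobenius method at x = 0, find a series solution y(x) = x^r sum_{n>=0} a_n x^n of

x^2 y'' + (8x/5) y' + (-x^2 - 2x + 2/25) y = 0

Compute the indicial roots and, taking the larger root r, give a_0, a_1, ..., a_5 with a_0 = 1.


Write in Frobenius form y'' + (p(x)/x) y' + (q(x)/x^2) y = 0:
  p(x) = 8/5,  q(x) = -x^2 - 2x + 2/25.
Indicial equation: r(r-1) + (8/5) r + (2/25) = 0 -> roots r_1 = -1/5, r_2 = -2/5.
Take r = r_1 = -1/5. Let y(x) = x^r sum_{n>=0} a_n x^n with a_0 = 1.
Substitute y = x^r sum a_n x^n and match x^{r+n}. The recurrence is
  D(n) a_n - 2 a_{n-1} - 1 a_{n-2} = 0,  where D(n) = (r+n)(r+n-1) + (8/5)(r+n) + (2/25).
  a_n = [2 a_{n-1} + 1 a_{n-2}] / D(n).
Since the indicial polynomial factors as (r - r_1)(r - r_2), D(n) = (r_1 + n - r_1)(r_1 + n - r_2) = n(n + 1/5).
Evaluating step by step (a_0 = 1):
  n = 1: D(1) = 1(1 + 1/5) = 6/5; numerator = 2(1) = 2; a_1 = (2)/(6/5) = 5/3
  n = 2: D(2) = 2(2 + 1/5) = 22/5; numerator = 2(5/3) + 1(1) = 13/3; a_2 = (13/3)/(22/5) = 65/66
  n = 3: D(3) = 3(3 + 1/5) = 48/5; numerator = 2(65/66) + 1(5/3) = 40/11; a_3 = (40/11)/(48/5) = 25/66
  n = 4: D(4) = 4(4 + 1/5) = 84/5; numerator = 2(25/66) + 1(65/66) = 115/66; a_4 = (115/66)/(84/5) = 575/5544
  n = 5: D(5) = 5(5 + 1/5) = 26; numerator = 2(575/5544) + 1(25/66) = 1625/2772; a_5 = (1625/2772)/(26) = 125/5544

r = -1/5; a_0 = 1; a_1 = 5/3; a_2 = 65/66; a_3 = 25/66; a_4 = 575/5544; a_5 = 125/5544


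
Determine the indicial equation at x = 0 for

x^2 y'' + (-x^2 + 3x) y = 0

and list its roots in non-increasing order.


Divide by x^2 to reach normal form y'' + P_1(x) y' + P_2(x) y = 0 with P_1(x) = 0 and P_2(x) = -1 + 3/x.
x = 0 is a singular point because the y-coefficient -1 + 3/x has a pole at x = 0.
It is a regular singular point because x P_1(x) = p(x) = 0 and x^2 P_2(x) = q(x) = -x^2 + 3x are polynomials, hence analytic at x = 0.
p(0) = 0,  q(0) = 0.
Indicial equation: r(r-1) + p(0) r + q(0) = 0, i.e. r^2 + (p(0) - 1) r + q(0) = 0, i.e. r^2 - 1 r = 0.
Discriminant: (-1)^2 - 4(0) = 1, so r = (1 ± 1)/2.
Solving: r_1 = 1, r_2 = 0.

indicial: r^2 - 1 r = 0; roots r_1 = 1, r_2 = 0


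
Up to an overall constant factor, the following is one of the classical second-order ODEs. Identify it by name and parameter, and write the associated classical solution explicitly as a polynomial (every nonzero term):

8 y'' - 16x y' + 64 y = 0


All three coefficients share the factor 8; dividing through by 8 gives  y'' - 2x y' + 8 y = 0.
This matches the Hermite equation y'' - 2x y' + 2n y = 0 with 2n = 8, so n = 4; the polynomial solution is H_4(x).
With y = sum_k a_k x^k, matching x^k gives (k+2)(k+1) a_{k+2} = 2(k - n) a_k = 2(k - 4) a_k. The right side vanishes at k = 4, so the series with the parity of 4 terminates at degree 4.
Standard normalization: leading coefficient of H_n is 2^n, so a_4 = 2^4 = 16. Work downward with a_k = (k+1)(k+2) a_{k+2} / (2(k - n)):
  a_2 = (3)(4)(16) / (2(2 - 4)) = 192/(-4) = -48
  a_0 = (1)(2)(-48) / (2(0 - 4)) = -96/(-8) = 12
Hence H_4(x) = 16 x^4 - 48 x^2 + 12.

H_4(x); series = 16 x^4 - 48 x^2 + 12


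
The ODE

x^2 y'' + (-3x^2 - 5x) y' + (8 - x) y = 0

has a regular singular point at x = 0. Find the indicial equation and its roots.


Divide by x^2 to reach normal form y'' + P_1(x) y' + P_2(x) y = 0 with P_1(x) = -3 - 5/x and P_2(x) = -1/x + 8/x^2.
x = 0 is a singular point because the y'-coefficient -3 - 5/x has a pole at x = 0 and the y-coefficient -1/x + 8/x^2 has a pole at x = 0.
It is a regular singular point because x P_1(x) = p(x) = -3x - 5 and x^2 P_2(x) = q(x) = 8 - x are polynomials, hence analytic at x = 0.
p(0) = -5,  q(0) = 8.
Indicial equation: r(r-1) + p(0) r + q(0) = 0, i.e. r^2 + (p(0) - 1) r + q(0) = 0, i.e. r^2 - 6 r + 8 = 0.
Discriminant: (-6)^2 - 4(8) = 4, so r = (6 ± 2)/2.
Solving: r_1 = 4, r_2 = 2.

indicial: r^2 - 6 r + 8 = 0; roots r_1 = 4, r_2 = 2


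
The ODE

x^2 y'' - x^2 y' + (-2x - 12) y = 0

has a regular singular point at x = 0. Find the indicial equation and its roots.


Divide by x^2 to reach normal form y'' + P_1(x) y' + P_2(x) y = 0 with P_1(x) = -1 and P_2(x) = -2/x - 12/x^2.
x = 0 is a singular point because the y-coefficient -2/x - 12/x^2 has a pole at x = 0.
It is a regular singular point because x P_1(x) = p(x) = -x and x^2 P_2(x) = q(x) = -2x - 12 are polynomials, hence analytic at x = 0.
p(0) = 0,  q(0) = -12.
Indicial equation: r(r-1) + p(0) r + q(0) = 0, i.e. r^2 + (p(0) - 1) r + q(0) = 0, i.e. r^2 - 1 r - 12 = 0.
Discriminant: (-1)^2 - 4(-12) = 49, so r = (1 ± 7)/2.
Solving: r_1 = 4, r_2 = -3.

indicial: r^2 - 1 r - 12 = 0; roots r_1 = 4, r_2 = -3


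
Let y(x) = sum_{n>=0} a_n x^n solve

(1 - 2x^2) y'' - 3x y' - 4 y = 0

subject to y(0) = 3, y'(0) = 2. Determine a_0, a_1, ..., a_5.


Ansatz: y(x) = sum_{n>=0} a_n x^n, so y'(x) = sum_{n>=1} n a_n x^(n-1) and y''(x) = sum_{n>=2} n(n-1) a_n x^(n-2).
Substitute into P(x) y'' + Q(x) y' + R(x) y = 0 with P(x) = 1 - 2x^2, Q(x) = -3x, R(x) = -4, and match powers of x.
Initial conditions: a_0 = 3, a_1 = 2.
Setting the coefficient of each power of x to zero and solving order by order (substituting the coefficients already found):
  x^0: 2 a_2 - 4 a_0 = 0  ->  2 a_2 = 4 a_0 = 12  ->  a_2 = 6
  x^1: 6 a_3 - 7 a_1 = 0  ->  6 a_3 = 7 a_1 = 14  ->  a_3 = 7/3
  x^2: 12 a_4 - 14 a_2 = 0  ->  12 a_4 = 14 a_2 = 84  ->  a_4 = 7
  x^3: 20 a_5 - 25 a_3 = 0  ->  20 a_5 = 25 a_3 = 175/3  ->  a_5 = 35/12
Truncated series: y(x) = 3 + 2 x + 6 x^2 + (7/3) x^3 + 7 x^4 + (35/12) x^5 + O(x^6).

a_0 = 3; a_1 = 2; a_2 = 6; a_3 = 7/3; a_4 = 7; a_5 = 35/12


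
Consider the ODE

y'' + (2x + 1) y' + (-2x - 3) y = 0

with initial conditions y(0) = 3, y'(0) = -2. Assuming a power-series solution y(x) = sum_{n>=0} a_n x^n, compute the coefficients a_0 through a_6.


Ansatz: y(x) = sum_{n>=0} a_n x^n, so y'(x) = sum_{n>=1} n a_n x^(n-1) and y''(x) = sum_{n>=2} n(n-1) a_n x^(n-2).
Substitute into P(x) y'' + Q(x) y' + R(x) y = 0 with P(x) = 1, Q(x) = 2x + 1, R(x) = -2x - 3, and match powers of x.
Initial conditions: a_0 = 3, a_1 = -2.
Setting the coefficient of each power of x to zero and solving order by order (substituting the coefficients already found):
  x^0: 2 a_2 + a_1 - 3 a_0 = 0  ->  2 a_2 = -a_1 + 3 a_0 = 11  ->  a_2 = 11/2
  x^1: 6 a_3 + 2 a_2 - a_1 - 2 a_0 = 0  ->  6 a_3 = -2 a_2 + a_1 + 2 a_0 = -7  ->  a_3 = -7/6
  x^2: 12 a_4 + 3 a_3 + a_2 - 2 a_1 = 0  ->  12 a_4 = -3 a_3 - a_2 + 2 a_1 = -6  ->  a_4 = -1/2
  x^3: 20 a_5 + 4 a_4 + 3 a_3 - 2 a_2 = 0  ->  20 a_5 = -4 a_4 - 3 a_3 + 2 a_2 = 33/2  ->  a_5 = 33/40
  x^4: 30 a_6 + 5 a_5 + 5 a_4 - 2 a_3 = 0  ->  30 a_6 = -5 a_5 - 5 a_4 + 2 a_3 = -95/24  ->  a_6 = -19/144
Truncated series: y(x) = 3 - 2 x + (11/2) x^2 - (7/6) x^3 - (1/2) x^4 + (33/40) x^5 - (19/144) x^6 + O(x^7).

a_0 = 3; a_1 = -2; a_2 = 11/2; a_3 = -7/6; a_4 = -1/2; a_5 = 33/40; a_6 = -19/144


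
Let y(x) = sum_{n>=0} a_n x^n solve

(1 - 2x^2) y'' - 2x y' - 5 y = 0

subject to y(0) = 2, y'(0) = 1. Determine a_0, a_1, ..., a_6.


Ansatz: y(x) = sum_{n>=0} a_n x^n, so y'(x) = sum_{n>=1} n a_n x^(n-1) and y''(x) = sum_{n>=2} n(n-1) a_n x^(n-2).
Substitute into P(x) y'' + Q(x) y' + R(x) y = 0 with P(x) = 1 - 2x^2, Q(x) = -2x, R(x) = -5, and match powers of x.
Initial conditions: a_0 = 2, a_1 = 1.
Setting the coefficient of each power of x to zero and solving order by order (substituting the coefficients already found):
  x^0: 2 a_2 - 5 a_0 = 0  ->  2 a_2 = 5 a_0 = 10  ->  a_2 = 5
  x^1: 6 a_3 - 7 a_1 = 0  ->  6 a_3 = 7 a_1 = 7  ->  a_3 = 7/6
  x^2: 12 a_4 - 13 a_2 = 0  ->  12 a_4 = 13 a_2 = 65  ->  a_4 = 65/12
  x^3: 20 a_5 - 23 a_3 = 0  ->  20 a_5 = 23 a_3 = 161/6  ->  a_5 = 161/120
  x^4: 30 a_6 - 37 a_4 = 0  ->  30 a_6 = 37 a_4 = 2405/12  ->  a_6 = 481/72
Truncated series: y(x) = 2 + x + 5 x^2 + (7/6) x^3 + (65/12) x^4 + (161/120) x^5 + (481/72) x^6 + O(x^7).

a_0 = 2; a_1 = 1; a_2 = 5; a_3 = 7/6; a_4 = 65/12; a_5 = 161/120; a_6 = 481/72


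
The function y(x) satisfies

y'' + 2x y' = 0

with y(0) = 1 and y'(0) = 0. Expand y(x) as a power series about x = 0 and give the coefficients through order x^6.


Ansatz: y(x) = sum_{n>=0} a_n x^n, so y'(x) = sum_{n>=1} n a_n x^(n-1) and y''(x) = sum_{n>=2} n(n-1) a_n x^(n-2).
Substitute into P(x) y'' + Q(x) y' + R(x) y = 0 with P(x) = 1, Q(x) = 2x, R(x) = 0, and match powers of x.
Initial conditions: a_0 = 1, a_1 = 0.
Setting the coefficient of each power of x to zero and solving order by order (substituting the coefficients already found):
  x^0: 2 a_2 = 0  ->  a_2 = 0
  x^1: 6 a_3 + 2 a_1 = 0  ->  6 a_3 = -2 a_1 = 0  ->  a_3 = 0
  x^2: 12 a_4 + 4 a_2 = 0  ->  12 a_4 = -4 a_2 = 0  ->  a_4 = 0
  x^3: 20 a_5 + 6 a_3 = 0  ->  20 a_5 = -6 a_3 = 0  ->  a_5 = 0
  x^4: 30 a_6 + 8 a_4 = 0  ->  30 a_6 = -8 a_4 = 0  ->  a_6 = 0
Truncated series: y(x) = 1 + O(x^7).

a_0 = 1; a_1 = 0; a_2 = 0; a_3 = 0; a_4 = 0; a_5 = 0; a_6 = 0


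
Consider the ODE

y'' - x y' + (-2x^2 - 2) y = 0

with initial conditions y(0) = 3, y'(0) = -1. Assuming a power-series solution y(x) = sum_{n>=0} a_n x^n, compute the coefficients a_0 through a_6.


Ansatz: y(x) = sum_{n>=0} a_n x^n, so y'(x) = sum_{n>=1} n a_n x^(n-1) and y''(x) = sum_{n>=2} n(n-1) a_n x^(n-2).
Substitute into P(x) y'' + Q(x) y' + R(x) y = 0 with P(x) = 1, Q(x) = -x, R(x) = -2x^2 - 2, and match powers of x.
Initial conditions: a_0 = 3, a_1 = -1.
Setting the coefficient of each power of x to zero and solving order by order (substituting the coefficients already found):
  x^0: 2 a_2 - 2 a_0 = 0  ->  2 a_2 = 2 a_0 = 6  ->  a_2 = 3
  x^1: 6 a_3 - 3 a_1 = 0  ->  6 a_3 = 3 a_1 = -3  ->  a_3 = -1/2
  x^2: 12 a_4 - 4 a_2 - 2 a_0 = 0  ->  12 a_4 = 4 a_2 + 2 a_0 = 18  ->  a_4 = 3/2
  x^3: 20 a_5 - 5 a_3 - 2 a_1 = 0  ->  20 a_5 = 5 a_3 + 2 a_1 = -9/2  ->  a_5 = -9/40
  x^4: 30 a_6 - 6 a_4 - 2 a_2 = 0  ->  30 a_6 = 6 a_4 + 2 a_2 = 15  ->  a_6 = 1/2
Truncated series: y(x) = 3 - x + 3 x^2 - (1/2) x^3 + (3/2) x^4 - (9/40) x^5 + (1/2) x^6 + O(x^7).

a_0 = 3; a_1 = -1; a_2 = 3; a_3 = -1/2; a_4 = 3/2; a_5 = -9/40; a_6 = 1/2


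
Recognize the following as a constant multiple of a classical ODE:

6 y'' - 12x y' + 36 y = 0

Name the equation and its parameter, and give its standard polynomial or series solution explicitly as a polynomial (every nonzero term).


All three coefficients share the factor 6; dividing through by 6 gives  y'' - 2x y' + 6 y = 0.
This matches the Hermite equation y'' - 2x y' + 2n y = 0 with 2n = 6, so n = 3; the polynomial solution is H_3(x).
With y = sum_k a_k x^k, matching x^k gives (k+2)(k+1) a_{k+2} = 2(k - n) a_k = 2(k - 3) a_k. The right side vanishes at k = 3, so the series with the parity of 3 terminates at degree 3.
Standard normalization: leading coefficient of H_n is 2^n, so a_3 = 2^3 = 8. Work downward with a_k = (k+1)(k+2) a_{k+2} / (2(k - n)):
  a_1 = (2)(3)(8) / (2(1 - 3)) = 48/(-4) = -12
Hence H_3(x) = 8 x^3 - 12 x.

H_3(x); series = 8 x^3 - 12 x


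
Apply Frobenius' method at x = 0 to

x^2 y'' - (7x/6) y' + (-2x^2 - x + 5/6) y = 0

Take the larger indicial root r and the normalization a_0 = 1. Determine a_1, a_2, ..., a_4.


Write in Frobenius form y'' + (p(x)/x) y' + (q(x)/x^2) y = 0:
  p(x) = -7/6,  q(x) = -2x^2 - x + 5/6.
Indicial equation: r(r-1) + (-7/6) r + (5/6) = 0 -> roots r_1 = 5/3, r_2 = 1/2.
Take r = r_1 = 5/3. Let y(x) = x^r sum_{n>=0} a_n x^n with a_0 = 1.
Substitute y = x^r sum a_n x^n and match x^{r+n}. The recurrence is
  D(n) a_n - 1 a_{n-1} - 2 a_{n-2} = 0,  where D(n) = (r+n)(r+n-1) + (-7/6)(r+n) + (5/6).
  a_n = [1 a_{n-1} + 2 a_{n-2}] / D(n).
Since the indicial polynomial factors as (r - r_1)(r - r_2), D(n) = (r_1 + n - r_1)(r_1 + n - r_2) = n(n + 7/6).
Evaluating step by step (a_0 = 1):
  n = 1: D(1) = 1(1 + 7/6) = 13/6; numerator = 1(1) = 1; a_1 = (1)/(13/6) = 6/13
  n = 2: D(2) = 2(2 + 7/6) = 19/3; numerator = 1(6/13) + 2(1) = 32/13; a_2 = (32/13)/(19/3) = 96/247
  n = 3: D(3) = 3(3 + 7/6) = 25/2; numerator = 1(96/247) + 2(6/13) = 324/247; a_3 = (324/247)/(25/2) = 648/6175
  n = 4: D(4) = 4(4 + 7/6) = 62/3; numerator = 1(648/6175) + 2(96/247) = 5448/6175; a_4 = (5448/6175)/(62/3) = 8172/191425

r = 5/3; a_0 = 1; a_1 = 6/13; a_2 = 96/247; a_3 = 648/6175; a_4 = 8172/191425


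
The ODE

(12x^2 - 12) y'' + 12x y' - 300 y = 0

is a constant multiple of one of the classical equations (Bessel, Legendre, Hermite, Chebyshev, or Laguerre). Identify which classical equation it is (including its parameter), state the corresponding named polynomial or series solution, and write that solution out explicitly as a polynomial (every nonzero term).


All three coefficients share the factor -12; dividing through by -12 gives  (1 - x^2) y'' - x y' + 25 y = 0.
This matches the Chebyshev equation (1 - x^2) y'' - x y' + n^2 y = 0 (note the -x y' term, not -2x y') with n^2 = 25, so n = 5; the polynomial solution is T_5(x).
With y = sum_k a_k x^k, matching x^k gives (k+2)(k+1) a_{k+2} = (k^2 - n^2) a_k = (k - 5)(k + 5) a_k. The right side vanishes at k = 5, so the series with the parity of 5 terminates at degree 5.
Standard normalization: leading coefficient of T_n is 2^(n-1), so a_5 = 2^4 = 16. Work downward with a_k = (k+1)(k+2) a_{k+2} / ((k - 5)(k + 5)):
  a_3 = (4)(5)(16) / ((3 - 5)(3 + 5)) = 320/(-16) = -20
  a_1 = (2)(3)(-20) / ((1 - 5)(1 + 5)) = -120/(-24) = 5
Hence T_5(x) = 16 x^5 - 20 x^3 + 5 x.

T_5(x); series = 16 x^5 - 20 x^3 + 5 x


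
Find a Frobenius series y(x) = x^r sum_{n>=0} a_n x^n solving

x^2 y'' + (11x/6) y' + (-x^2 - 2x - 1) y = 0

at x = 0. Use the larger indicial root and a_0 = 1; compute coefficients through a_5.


Write in Frobenius form y'' + (p(x)/x) y' + (q(x)/x^2) y = 0:
  p(x) = 11/6,  q(x) = -x^2 - 2x - 1.
Indicial equation: r(r-1) + (11/6) r + (-1) = 0 -> roots r_1 = 2/3, r_2 = -3/2.
Take r = r_1 = 2/3. Let y(x) = x^r sum_{n>=0} a_n x^n with a_0 = 1.
Substitute y = x^r sum a_n x^n and match x^{r+n}. The recurrence is
  D(n) a_n - 2 a_{n-1} - 1 a_{n-2} = 0,  where D(n) = (r+n)(r+n-1) + (11/6)(r+n) + (-1).
  a_n = [2 a_{n-1} + 1 a_{n-2}] / D(n).
Since the indicial polynomial factors as (r - r_1)(r - r_2), D(n) = (r_1 + n - r_1)(r_1 + n - r_2) = n(n + 13/6).
Evaluating step by step (a_0 = 1):
  n = 1: D(1) = 1(1 + 13/6) = 19/6; numerator = 2(1) = 2; a_1 = (2)/(19/6) = 12/19
  n = 2: D(2) = 2(2 + 13/6) = 25/3; numerator = 2(12/19) + 1(1) = 43/19; a_2 = (43/19)/(25/3) = 129/475
  n = 3: D(3) = 3(3 + 13/6) = 31/2; numerator = 2(129/475) + 1(12/19) = 558/475; a_3 = (558/475)/(31/2) = 36/475
  n = 4: D(4) = 4(4 + 13/6) = 74/3; numerator = 2(36/475) + 1(129/475) = 201/475; a_4 = (201/475)/(74/3) = 603/35150
  n = 5: D(5) = 5(5 + 13/6) = 215/6; numerator = 2(603/35150) + 1(36/475) = 387/3515; a_5 = (387/3515)/(215/6) = 54/17575

r = 2/3; a_0 = 1; a_1 = 12/19; a_2 = 129/475; a_3 = 36/475; a_4 = 603/35150; a_5 = 54/17575


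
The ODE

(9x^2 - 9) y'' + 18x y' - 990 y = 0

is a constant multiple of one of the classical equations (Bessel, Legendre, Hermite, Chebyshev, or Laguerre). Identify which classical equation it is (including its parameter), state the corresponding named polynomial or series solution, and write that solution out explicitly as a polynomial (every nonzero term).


All three coefficients share the factor -9; dividing through by -9 gives  (1 - x^2) y'' - 2x y' + 110 y = 0.
This matches the Legendre equation (1 - x^2) y'' - 2x y' + n(n+1) y = 0 (note the -2x y' term) with n(n+1) = 110, so n = 10; the polynomial solution is P_10(x).
With y = sum_k a_k x^k, matching x^k gives (k+2)(k+1) a_{k+2} = [k(k+1) - n(n+1)] a_k = (k - 10)(k + 11) a_k. The right side vanishes at k = 10, so the series with the parity of 10 terminates at degree 10.
Standard normalization (P_n(1) = 1): leading coefficient (2n)!/(2^n (n!)^2) = 2432902008176640000/(1024*13168189440000) = 46189/256, so a_10 = 46189/256. Work downward with a_k = (k+1)(k+2) a_{k+2} / ((k - 10)(k + 11)):
  a_8 = (9)(10)(46189/256) / ((8 - 10)(8 + 11)) = (2078505/128)/(-38) = -109395/256
  a_6 = (7)(8)(-109395/256) / ((6 - 10)(6 + 11)) = (-765765/32)/(-68) = 45045/128
  a_4 = (5)(6)(45045/128) / ((4 - 10)(4 + 11)) = (675675/64)/(-90) = -15015/128
  a_2 = (3)(4)(-15015/128) / ((2 - 10)(2 + 11)) = (-45045/32)/(-104) = 3465/256
  a_0 = (1)(2)(3465/256) / ((0 - 10)(0 + 11)) = (3465/128)/(-110) = -63/256
Hence P_10(x) = 46189 x^10/256 - 109395 x^8/256 + 45045 x^6/128 - 15015 x^4/128 + 3465 x^2/256 - 63/256.

P_10(x); series = 46189 x^10/256 - 109395 x^8/256 + 45045 x^6/128 - 15015 x^4/128 + 3465 x^2/256 - 63/256


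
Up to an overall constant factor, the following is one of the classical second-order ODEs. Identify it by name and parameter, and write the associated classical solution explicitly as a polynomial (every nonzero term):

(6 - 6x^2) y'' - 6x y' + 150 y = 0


All three coefficients share the factor 6; dividing through by 6 gives  (1 - x^2) y'' - x y' + 25 y = 0.
This matches the Chebyshev equation (1 - x^2) y'' - x y' + n^2 y = 0 (note the -x y' term, not -2x y') with n^2 = 25, so n = 5; the polynomial solution is T_5(x).
With y = sum_k a_k x^k, matching x^k gives (k+2)(k+1) a_{k+2} = (k^2 - n^2) a_k = (k - 5)(k + 5) a_k. The right side vanishes at k = 5, so the series with the parity of 5 terminates at degree 5.
Standard normalization: leading coefficient of T_n is 2^(n-1), so a_5 = 2^4 = 16. Work downward with a_k = (k+1)(k+2) a_{k+2} / ((k - 5)(k + 5)):
  a_3 = (4)(5)(16) / ((3 - 5)(3 + 5)) = 320/(-16) = -20
  a_1 = (2)(3)(-20) / ((1 - 5)(1 + 5)) = -120/(-24) = 5
Hence T_5(x) = 16 x^5 - 20 x^3 + 5 x.

T_5(x); series = 16 x^5 - 20 x^3 + 5 x


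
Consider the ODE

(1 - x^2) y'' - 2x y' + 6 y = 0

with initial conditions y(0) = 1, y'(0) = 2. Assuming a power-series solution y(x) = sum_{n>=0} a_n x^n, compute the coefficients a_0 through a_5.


Ansatz: y(x) = sum_{n>=0} a_n x^n, so y'(x) = sum_{n>=1} n a_n x^(n-1) and y''(x) = sum_{n>=2} n(n-1) a_n x^(n-2).
Substitute into P(x) y'' + Q(x) y' + R(x) y = 0 with P(x) = 1 - x^2, Q(x) = -2x, R(x) = 6, and match powers of x.
Initial conditions: a_0 = 1, a_1 = 2.
Setting the coefficient of each power of x to zero and solving order by order (substituting the coefficients already found):
  x^0: 2 a_2 + 6 a_0 = 0  ->  2 a_2 = -6 a_0 = -6  ->  a_2 = -3
  x^1: 6 a_3 + 4 a_1 = 0  ->  6 a_3 = -4 a_1 = -8  ->  a_3 = -4/3
  x^2: 12 a_4 = 0  ->  a_4 = 0
  x^3: 20 a_5 - 6 a_3 = 0  ->  20 a_5 = 6 a_3 = -8  ->  a_5 = -2/5
Truncated series: y(x) = 1 + 2 x - 3 x^2 - (4/3) x^3 - (2/5) x^5 + O(x^6).

a_0 = 1; a_1 = 2; a_2 = -3; a_3 = -4/3; a_4 = 0; a_5 = -2/5


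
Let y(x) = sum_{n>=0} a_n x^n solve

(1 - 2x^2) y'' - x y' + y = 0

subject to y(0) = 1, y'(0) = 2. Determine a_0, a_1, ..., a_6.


Ansatz: y(x) = sum_{n>=0} a_n x^n, so y'(x) = sum_{n>=1} n a_n x^(n-1) and y''(x) = sum_{n>=2} n(n-1) a_n x^(n-2).
Substitute into P(x) y'' + Q(x) y' + R(x) y = 0 with P(x) = 1 - 2x^2, Q(x) = -x, R(x) = 1, and match powers of x.
Initial conditions: a_0 = 1, a_1 = 2.
Setting the coefficient of each power of x to zero and solving order by order (substituting the coefficients already found):
  x^0: 2 a_2 + a_0 = 0  ->  2 a_2 = -a_0 = -1  ->  a_2 = -1/2
  x^1: 6 a_3 = 0  ->  a_3 = 0
  x^2: 12 a_4 - 5 a_2 = 0  ->  12 a_4 = 5 a_2 = -5/2  ->  a_4 = -5/24
  x^3: 20 a_5 - 14 a_3 = 0  ->  20 a_5 = 14 a_3 = 0  ->  a_5 = 0
  x^4: 30 a_6 - 27 a_4 = 0  ->  30 a_6 = 27 a_4 = -45/8  ->  a_6 = -3/16
Truncated series: y(x) = 1 + 2 x - (1/2) x^2 - (5/24) x^4 - (3/16) x^6 + O(x^7).

a_0 = 1; a_1 = 2; a_2 = -1/2; a_3 = 0; a_4 = -5/24; a_5 = 0; a_6 = -3/16


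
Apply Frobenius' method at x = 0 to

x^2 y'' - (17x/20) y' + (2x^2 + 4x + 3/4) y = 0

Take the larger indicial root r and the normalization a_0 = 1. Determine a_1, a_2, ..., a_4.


Write in Frobenius form y'' + (p(x)/x) y' + (q(x)/x^2) y = 0:
  p(x) = -17/20,  q(x) = 2x^2 + 4x + 3/4.
Indicial equation: r(r-1) + (-17/20) r + (3/4) = 0 -> roots r_1 = 5/4, r_2 = 3/5.
Take r = r_1 = 5/4. Let y(x) = x^r sum_{n>=0} a_n x^n with a_0 = 1.
Substitute y = x^r sum a_n x^n and match x^{r+n}. The recurrence is
  D(n) a_n + 4 a_{n-1} + 2 a_{n-2} = 0,  where D(n) = (r+n)(r+n-1) + (-17/20)(r+n) + (3/4).
  a_n = [-4 a_{n-1} - 2 a_{n-2}] / D(n).
Since the indicial polynomial factors as (r - r_1)(r - r_2), D(n) = (r_1 + n - r_1)(r_1 + n - r_2) = n(n + 13/20).
Evaluating step by step (a_0 = 1):
  n = 1: D(1) = 1(1 + 13/20) = 33/20; numerator = -4(1) = -4; a_1 = (-4)/(33/20) = -80/33
  n = 2: D(2) = 2(2 + 13/20) = 53/10; numerator = -4(-80/33) - 2(1) = 254/33; a_2 = (254/33)/(53/10) = 2540/1749
  n = 3: D(3) = 3(3 + 13/20) = 219/20; numerator = -4(2540/1749) - 2(-80/33) = -560/583; a_3 = (-560/583)/(219/20) = -11200/127677
  n = 4: D(4) = 4(4 + 13/20) = 93/5; numerator = -4(-11200/127677) - 2(2540/1749) = -9880/3869; a_4 = (-9880/3869)/(93/5) = -49400/359817

r = 5/4; a_0 = 1; a_1 = -80/33; a_2 = 2540/1749; a_3 = -11200/127677; a_4 = -49400/359817


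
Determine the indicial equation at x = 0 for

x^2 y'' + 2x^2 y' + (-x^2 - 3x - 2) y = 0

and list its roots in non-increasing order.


Divide by x^2 to reach normal form y'' + P_1(x) y' + P_2(x) y = 0 with P_1(x) = 2 and P_2(x) = -1 - 3/x - 2/x^2.
x = 0 is a singular point because the y-coefficient -1 - 3/x - 2/x^2 has a pole at x = 0.
It is a regular singular point because x P_1(x) = p(x) = 2x and x^2 P_2(x) = q(x) = -x^2 - 3x - 2 are polynomials, hence analytic at x = 0.
p(0) = 0,  q(0) = -2.
Indicial equation: r(r-1) + p(0) r + q(0) = 0, i.e. r^2 + (p(0) - 1) r + q(0) = 0, i.e. r^2 - 1 r - 2 = 0.
Discriminant: (-1)^2 - 4(-2) = 9, so r = (1 ± 3)/2.
Solving: r_1 = 2, r_2 = -1.

indicial: r^2 - 1 r - 2 = 0; roots r_1 = 2, r_2 = -1


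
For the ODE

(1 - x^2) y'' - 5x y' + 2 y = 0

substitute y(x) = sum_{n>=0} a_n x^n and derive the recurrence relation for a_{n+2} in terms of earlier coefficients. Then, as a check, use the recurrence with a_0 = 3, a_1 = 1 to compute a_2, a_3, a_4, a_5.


Substitute y = sum_n a_n x^n.
(1 - 1 x^2) y'' contributes (n+2)(n+1) a_{n+2} - n(n-1) a_n at x^n.
-5 x y'(x) contributes -5 n a_n at x^n.
2 y(x) contributes 2 a_n at x^n.
Matching x^n: (n+2)(n+1) a_{n+2} + (-n(n-1) - 5 n + 2) a_n = 0.
Thus a_{n+2} = (n(n-1) + 5 n - 2) / ((n+1)(n+2)) * a_n.

Check with a_0 = 3, a_1 = 1 (apply the recurrence for n = 0, 1, 2, 3): a_0 = 3, a_1 = 1, a_2 = -3, a_3 = 1/2, a_4 = -5/2, a_5 = 19/40.

a_(n+2) = (n(n-1) + 5 n - 2) / ((n+1)(n+2)) * a_n; check: a_0 = 3, a_1 = 1, a_2 = -3, a_3 = 1/2, a_4 = -5/2, a_5 = 19/40


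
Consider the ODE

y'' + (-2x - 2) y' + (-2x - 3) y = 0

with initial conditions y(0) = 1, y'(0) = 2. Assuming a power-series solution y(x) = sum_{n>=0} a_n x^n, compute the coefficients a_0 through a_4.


Ansatz: y(x) = sum_{n>=0} a_n x^n, so y'(x) = sum_{n>=1} n a_n x^(n-1) and y''(x) = sum_{n>=2} n(n-1) a_n x^(n-2).
Substitute into P(x) y'' + Q(x) y' + R(x) y = 0 with P(x) = 1, Q(x) = -2x - 2, R(x) = -2x - 3, and match powers of x.
Initial conditions: a_0 = 1, a_1 = 2.
Setting the coefficient of each power of x to zero and solving order by order (substituting the coefficients already found):
  x^0: 2 a_2 - 2 a_1 - 3 a_0 = 0  ->  2 a_2 = 2 a_1 + 3 a_0 = 7  ->  a_2 = 7/2
  x^1: 6 a_3 - 4 a_2 - 5 a_1 - 2 a_0 = 0  ->  6 a_3 = 4 a_2 + 5 a_1 + 2 a_0 = 26  ->  a_3 = 13/3
  x^2: 12 a_4 - 6 a_3 - 7 a_2 - 2 a_1 = 0  ->  12 a_4 = 6 a_3 + 7 a_2 + 2 a_1 = 109/2  ->  a_4 = 109/24
Truncated series: y(x) = 1 + 2 x + (7/2) x^2 + (13/3) x^3 + (109/24) x^4 + O(x^5).

a_0 = 1; a_1 = 2; a_2 = 7/2; a_3 = 13/3; a_4 = 109/24


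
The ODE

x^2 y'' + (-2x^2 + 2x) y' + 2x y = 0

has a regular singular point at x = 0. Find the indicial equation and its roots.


Divide by x^2 to reach normal form y'' + P_1(x) y' + P_2(x) y = 0 with P_1(x) = -2 + 2/x and P_2(x) = 2/x.
x = 0 is a singular point because the y'-coefficient -2 + 2/x has a pole at x = 0 and the y-coefficient 2/x has a pole at x = 0.
It is a regular singular point because x P_1(x) = p(x) = 2 - 2x and x^2 P_2(x) = q(x) = 2x are polynomials, hence analytic at x = 0.
p(0) = 2,  q(0) = 0.
Indicial equation: r(r-1) + p(0) r + q(0) = 0, i.e. r^2 + (p(0) - 1) r + q(0) = 0, i.e. r^2 + 1 r = 0.
Discriminant: (1)^2 - 4(0) = 1, so r = (-1 ± 1)/2.
Solving: r_1 = 0, r_2 = -1.

indicial: r^2 + 1 r = 0; roots r_1 = 0, r_2 = -1


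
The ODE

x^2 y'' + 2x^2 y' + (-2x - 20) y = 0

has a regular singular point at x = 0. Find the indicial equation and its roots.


Divide by x^2 to reach normal form y'' + P_1(x) y' + P_2(x) y = 0 with P_1(x) = 2 and P_2(x) = -2/x - 20/x^2.
x = 0 is a singular point because the y-coefficient -2/x - 20/x^2 has a pole at x = 0.
It is a regular singular point because x P_1(x) = p(x) = 2x and x^2 P_2(x) = q(x) = -2x - 20 are polynomials, hence analytic at x = 0.
p(0) = 0,  q(0) = -20.
Indicial equation: r(r-1) + p(0) r + q(0) = 0, i.e. r^2 + (p(0) - 1) r + q(0) = 0, i.e. r^2 - 1 r - 20 = 0.
Discriminant: (-1)^2 - 4(-20) = 81, so r = (1 ± 9)/2.
Solving: r_1 = 5, r_2 = -4.

indicial: r^2 - 1 r - 20 = 0; roots r_1 = 5, r_2 = -4


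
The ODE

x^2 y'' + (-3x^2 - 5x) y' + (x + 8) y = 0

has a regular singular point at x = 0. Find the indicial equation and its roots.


Divide by x^2 to reach normal form y'' + P_1(x) y' + P_2(x) y = 0 with P_1(x) = -3 - 5/x and P_2(x) = 1/x + 8/x^2.
x = 0 is a singular point because the y'-coefficient -3 - 5/x has a pole at x = 0 and the y-coefficient 1/x + 8/x^2 has a pole at x = 0.
It is a regular singular point because x P_1(x) = p(x) = -3x - 5 and x^2 P_2(x) = q(x) = x + 8 are polynomials, hence analytic at x = 0.
p(0) = -5,  q(0) = 8.
Indicial equation: r(r-1) + p(0) r + q(0) = 0, i.e. r^2 + (p(0) - 1) r + q(0) = 0, i.e. r^2 - 6 r + 8 = 0.
Discriminant: (-6)^2 - 4(8) = 4, so r = (6 ± 2)/2.
Solving: r_1 = 4, r_2 = 2.

indicial: r^2 - 6 r + 8 = 0; roots r_1 = 4, r_2 = 2


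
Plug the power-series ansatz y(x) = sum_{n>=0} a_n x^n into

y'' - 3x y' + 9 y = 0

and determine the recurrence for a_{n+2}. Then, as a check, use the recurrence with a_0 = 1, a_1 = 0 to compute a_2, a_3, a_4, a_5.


Substitute y = sum_n a_n x^n.
y''(x) has coefficient (n+2)(n+1) a_{n+2} at x^n;
-3 x y'(x) has coefficient -3 n a_n at x^n (shift);
9 y(x) has coefficient 9 a_n at x^n.
Matching x^n: (n+2)(n+1) a_{n+2} + (-3n + 9) a_n = 0.
Thus a_{n+2} = (3n - 9) / ((n+1)(n+2)) * a_n.

Check with a_0 = 1, a_1 = 0 (apply the recurrence for n = 0, 1, 2, 3): a_0 = 1, a_1 = 0, a_2 = -9/2, a_3 = 0, a_4 = 9/8, a_5 = 0.

a_(n+2) = (3n - 9) / ((n+1)(n+2)) * a_n; check: a_0 = 1, a_1 = 0, a_2 = -9/2, a_3 = 0, a_4 = 9/8, a_5 = 0


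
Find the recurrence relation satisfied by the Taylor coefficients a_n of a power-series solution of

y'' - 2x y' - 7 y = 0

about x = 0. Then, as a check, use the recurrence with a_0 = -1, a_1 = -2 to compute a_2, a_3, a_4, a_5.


Substitute y = sum_n a_n x^n.
y''(x) has coefficient (n+2)(n+1) a_{n+2} at x^n;
-2 x y'(x) has coefficient -2 n a_n at x^n (shift);
-7 y(x) has coefficient -7 a_n at x^n.
Matching x^n: (n+2)(n+1) a_{n+2} + (-2n - 7) a_n = 0.
Thus a_{n+2} = (2n + 7) / ((n+1)(n+2)) * a_n.

Check with a_0 = -1, a_1 = -2 (apply the recurrence for n = 0, 1, 2, 3): a_0 = -1, a_1 = -2, a_2 = -7/2, a_3 = -3, a_4 = -77/24, a_5 = -39/20.

a_(n+2) = (2n + 7) / ((n+1)(n+2)) * a_n; check: a_0 = -1, a_1 = -2, a_2 = -7/2, a_3 = -3, a_4 = -77/24, a_5 = -39/20


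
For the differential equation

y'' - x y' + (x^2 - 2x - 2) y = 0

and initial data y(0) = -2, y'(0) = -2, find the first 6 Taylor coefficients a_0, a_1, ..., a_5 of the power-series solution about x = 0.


Ansatz: y(x) = sum_{n>=0} a_n x^n, so y'(x) = sum_{n>=1} n a_n x^(n-1) and y''(x) = sum_{n>=2} n(n-1) a_n x^(n-2).
Substitute into P(x) y'' + Q(x) y' + R(x) y = 0 with P(x) = 1, Q(x) = -x, R(x) = x^2 - 2x - 2, and match powers of x.
Initial conditions: a_0 = -2, a_1 = -2.
Setting the coefficient of each power of x to zero and solving order by order (substituting the coefficients already found):
  x^0: 2 a_2 - 2 a_0 = 0  ->  2 a_2 = 2 a_0 = -4  ->  a_2 = -2
  x^1: 6 a_3 - 3 a_1 - 2 a_0 = 0  ->  6 a_3 = 3 a_1 + 2 a_0 = -10  ->  a_3 = -5/3
  x^2: 12 a_4 - 4 a_2 - 2 a_1 + a_0 = 0  ->  12 a_4 = 4 a_2 + 2 a_1 - a_0 = -10  ->  a_4 = -5/6
  x^3: 20 a_5 - 5 a_3 - 2 a_2 + a_1 = 0  ->  20 a_5 = 5 a_3 + 2 a_2 - a_1 = -31/3  ->  a_5 = -31/60
Truncated series: y(x) = -2 - 2 x - 2 x^2 - (5/3) x^3 - (5/6) x^4 - (31/60) x^5 + O(x^6).

a_0 = -2; a_1 = -2; a_2 = -2; a_3 = -5/3; a_4 = -5/6; a_5 = -31/60


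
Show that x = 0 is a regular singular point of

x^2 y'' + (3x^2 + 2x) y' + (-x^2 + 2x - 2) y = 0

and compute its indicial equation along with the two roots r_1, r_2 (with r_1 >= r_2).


Divide by x^2 to reach normal form y'' + P_1(x) y' + P_2(x) y = 0 with P_1(x) = 3 + 2/x and P_2(x) = -1 + 2/x - 2/x^2.
x = 0 is a singular point because the y'-coefficient 3 + 2/x has a pole at x = 0 and the y-coefficient -1 + 2/x - 2/x^2 has a pole at x = 0.
It is a regular singular point because x P_1(x) = p(x) = 3x + 2 and x^2 P_2(x) = q(x) = -x^2 + 2x - 2 are polynomials, hence analytic at x = 0.
p(0) = 2,  q(0) = -2.
Indicial equation: r(r-1) + p(0) r + q(0) = 0, i.e. r^2 + (p(0) - 1) r + q(0) = 0, i.e. r^2 + 1 r - 2 = 0.
Discriminant: (1)^2 - 4(-2) = 9, so r = (-1 ± 3)/2.
Solving: r_1 = 1, r_2 = -2.

indicial: r^2 + 1 r - 2 = 0; roots r_1 = 1, r_2 = -2


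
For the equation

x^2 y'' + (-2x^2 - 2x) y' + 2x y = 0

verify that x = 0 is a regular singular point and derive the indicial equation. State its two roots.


Divide by x^2 to reach normal form y'' + P_1(x) y' + P_2(x) y = 0 with P_1(x) = -2 - 2/x and P_2(x) = 2/x.
x = 0 is a singular point because the y'-coefficient -2 - 2/x has a pole at x = 0 and the y-coefficient 2/x has a pole at x = 0.
It is a regular singular point because x P_1(x) = p(x) = -2x - 2 and x^2 P_2(x) = q(x) = 2x are polynomials, hence analytic at x = 0.
p(0) = -2,  q(0) = 0.
Indicial equation: r(r-1) + p(0) r + q(0) = 0, i.e. r^2 + (p(0) - 1) r + q(0) = 0, i.e. r^2 - 3 r = 0.
Discriminant: (-3)^2 - 4(0) = 9, so r = (3 ± 3)/2.
Solving: r_1 = 3, r_2 = 0.

indicial: r^2 - 3 r = 0; roots r_1 = 3, r_2 = 0


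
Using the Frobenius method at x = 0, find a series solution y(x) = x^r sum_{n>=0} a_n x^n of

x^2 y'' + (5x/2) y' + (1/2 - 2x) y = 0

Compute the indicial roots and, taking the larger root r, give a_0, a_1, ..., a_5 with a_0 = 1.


Write in Frobenius form y'' + (p(x)/x) y' + (q(x)/x^2) y = 0:
  p(x) = 5/2,  q(x) = 1/2 - 2x.
Indicial equation: r(r-1) + (5/2) r + (1/2) = 0 -> roots r_1 = -1/2, r_2 = -1.
Take r = r_1 = -1/2. Let y(x) = x^r sum_{n>=0} a_n x^n with a_0 = 1.
Substitute y = x^r sum a_n x^n and match x^{r+n}. The recurrence is
  D(n) a_n - 2 a_{n-1} = 0,  where D(n) = (r+n)(r+n-1) + (5/2)(r+n) + (1/2).
  a_n = 2 / D(n) * a_{n-1}.
Since the indicial polynomial factors as (r - r_1)(r - r_2), D(n) = (r_1 + n - r_1)(r_1 + n - r_2) = n(n + 1/2).
Evaluating step by step (a_0 = 1):
  n = 1: D(1) = 1(1 + 1/2) = 3/2; numerator = 2(1) = 2; a_1 = (2)/(3/2) = 4/3
  n = 2: D(2) = 2(2 + 1/2) = 5; numerator = 2(4/3) = 8/3; a_2 = (8/3)/(5) = 8/15
  n = 3: D(3) = 3(3 + 1/2) = 21/2; numerator = 2(8/15) = 16/15; a_3 = (16/15)/(21/2) = 32/315
  n = 4: D(4) = 4(4 + 1/2) = 18; numerator = 2(32/315) = 64/315; a_4 = (64/315)/(18) = 32/2835
  n = 5: D(5) = 5(5 + 1/2) = 55/2; numerator = 2(32/2835) = 64/2835; a_5 = (64/2835)/(55/2) = 128/155925

r = -1/2; a_0 = 1; a_1 = 4/3; a_2 = 8/15; a_3 = 32/315; a_4 = 32/2835; a_5 = 128/155925


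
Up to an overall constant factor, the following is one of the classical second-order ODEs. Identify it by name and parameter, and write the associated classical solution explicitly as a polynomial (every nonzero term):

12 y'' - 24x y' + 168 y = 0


All three coefficients share the factor 12; dividing through by 12 gives  y'' - 2x y' + 14 y = 0.
This matches the Hermite equation y'' - 2x y' + 2n y = 0 with 2n = 14, so n = 7; the polynomial solution is H_7(x).
With y = sum_k a_k x^k, matching x^k gives (k+2)(k+1) a_{k+2} = 2(k - n) a_k = 2(k - 7) a_k. The right side vanishes at k = 7, so the series with the parity of 7 terminates at degree 7.
Standard normalization: leading coefficient of H_n is 2^n, so a_7 = 2^7 = 128. Work downward with a_k = (k+1)(k+2) a_{k+2} / (2(k - n)):
  a_5 = (6)(7)(128) / (2(5 - 7)) = 5376/(-4) = -1344
  a_3 = (4)(5)(-1344) / (2(3 - 7)) = -26880/(-8) = 3360
  a_1 = (2)(3)(3360) / (2(1 - 7)) = 20160/(-12) = -1680
Hence H_7(x) = 128 x^7 - 1344 x^5 + 3360 x^3 - 1680 x.

H_7(x); series = 128 x^7 - 1344 x^5 + 3360 x^3 - 1680 x


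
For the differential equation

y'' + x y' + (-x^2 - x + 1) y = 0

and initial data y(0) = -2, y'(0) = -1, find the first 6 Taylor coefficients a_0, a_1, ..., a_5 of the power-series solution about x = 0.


Ansatz: y(x) = sum_{n>=0} a_n x^n, so y'(x) = sum_{n>=1} n a_n x^(n-1) and y''(x) = sum_{n>=2} n(n-1) a_n x^(n-2).
Substitute into P(x) y'' + Q(x) y' + R(x) y = 0 with P(x) = 1, Q(x) = x, R(x) = -x^2 - x + 1, and match powers of x.
Initial conditions: a_0 = -2, a_1 = -1.
Setting the coefficient of each power of x to zero and solving order by order (substituting the coefficients already found):
  x^0: 2 a_2 + a_0 = 0  ->  2 a_2 = -a_0 = 2  ->  a_2 = 1
  x^1: 6 a_3 + 2 a_1 - a_0 = 0  ->  6 a_3 = -2 a_1 + a_0 = 0  ->  a_3 = 0
  x^2: 12 a_4 + 3 a_2 - a_1 - a_0 = 0  ->  12 a_4 = -3 a_2 + a_1 + a_0 = -6  ->  a_4 = -1/2
  x^3: 20 a_5 + 4 a_3 - a_2 - a_1 = 0  ->  20 a_5 = -4 a_3 + a_2 + a_1 = 0  ->  a_5 = 0
Truncated series: y(x) = -2 - x + x^2 - (1/2) x^4 + O(x^6).

a_0 = -2; a_1 = -1; a_2 = 1; a_3 = 0; a_4 = -1/2; a_5 = 0


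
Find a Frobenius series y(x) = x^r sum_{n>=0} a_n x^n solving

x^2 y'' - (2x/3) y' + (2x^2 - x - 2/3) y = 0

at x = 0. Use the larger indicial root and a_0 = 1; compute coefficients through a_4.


Write in Frobenius form y'' + (p(x)/x) y' + (q(x)/x^2) y = 0:
  p(x) = -2/3,  q(x) = 2x^2 - x - 2/3.
Indicial equation: r(r-1) + (-2/3) r + (-2/3) = 0 -> roots r_1 = 2, r_2 = -1/3.
Take r = r_1 = 2. Let y(x) = x^r sum_{n>=0} a_n x^n with a_0 = 1.
Substitute y = x^r sum a_n x^n and match x^{r+n}. The recurrence is
  D(n) a_n - 1 a_{n-1} + 2 a_{n-2} = 0,  where D(n) = (r+n)(r+n-1) + (-2/3)(r+n) + (-2/3).
  a_n = [1 a_{n-1} - 2 a_{n-2}] / D(n).
Since the indicial polynomial factors as (r - r_1)(r - r_2), D(n) = (r_1 + n - r_1)(r_1 + n - r_2) = n(n + 7/3).
Evaluating step by step (a_0 = 1):
  n = 1: D(1) = 1(1 + 7/3) = 10/3; numerator = 1(1) = 1; a_1 = (1)/(10/3) = 3/10
  n = 2: D(2) = 2(2 + 7/3) = 26/3; numerator = 1(3/10) - 2(1) = -17/10; a_2 = (-17/10)/(26/3) = -51/260
  n = 3: D(3) = 3(3 + 7/3) = 16; numerator = 1(-51/260) - 2(3/10) = -207/260; a_3 = (-207/260)/(16) = -207/4160
  n = 4: D(4) = 4(4 + 7/3) = 76/3; numerator = 1(-207/4160) - 2(-51/260) = 285/832; a_4 = (285/832)/(76/3) = 45/3328

r = 2; a_0 = 1; a_1 = 3/10; a_2 = -51/260; a_3 = -207/4160; a_4 = 45/3328


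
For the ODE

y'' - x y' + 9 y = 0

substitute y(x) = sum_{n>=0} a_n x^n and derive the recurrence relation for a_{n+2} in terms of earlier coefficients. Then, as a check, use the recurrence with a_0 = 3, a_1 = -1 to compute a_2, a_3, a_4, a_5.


Substitute y = sum_n a_n x^n.
y''(x) has coefficient (n+2)(n+1) a_{n+2} at x^n;
-x y'(x) has coefficient -n a_n at x^n (shift);
9 y(x) has coefficient 9 a_n at x^n.
Matching x^n: (n+2)(n+1) a_{n+2} + (-n + 9) a_n = 0.
Thus a_{n+2} = (n - 9) / ((n+1)(n+2)) * a_n.

Check with a_0 = 3, a_1 = -1 (apply the recurrence for n = 0, 1, 2, 3): a_0 = 3, a_1 = -1, a_2 = -27/2, a_3 = 4/3, a_4 = 63/8, a_5 = -2/5.

a_(n+2) = (n - 9) / ((n+1)(n+2)) * a_n; check: a_0 = 3, a_1 = -1, a_2 = -27/2, a_3 = 4/3, a_4 = 63/8, a_5 = -2/5


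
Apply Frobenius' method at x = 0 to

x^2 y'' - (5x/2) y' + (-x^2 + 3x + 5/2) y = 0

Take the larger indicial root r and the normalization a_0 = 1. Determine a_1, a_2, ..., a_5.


Write in Frobenius form y'' + (p(x)/x) y' + (q(x)/x^2) y = 0:
  p(x) = -5/2,  q(x) = -x^2 + 3x + 5/2.
Indicial equation: r(r-1) + (-5/2) r + (5/2) = 0 -> roots r_1 = 5/2, r_2 = 1.
Take r = r_1 = 5/2. Let y(x) = x^r sum_{n>=0} a_n x^n with a_0 = 1.
Substitute y = x^r sum a_n x^n and match x^{r+n}. The recurrence is
  D(n) a_n + 3 a_{n-1} - 1 a_{n-2} = 0,  where D(n) = (r+n)(r+n-1) + (-5/2)(r+n) + (5/2).
  a_n = [-3 a_{n-1} + 1 a_{n-2}] / D(n).
Since the indicial polynomial factors as (r - r_1)(r - r_2), D(n) = (r_1 + n - r_1)(r_1 + n - r_2) = n(n + 3/2).
Evaluating step by step (a_0 = 1):
  n = 1: D(1) = 1(1 + 3/2) = 5/2; numerator = -3(1) = -3; a_1 = (-3)/(5/2) = -6/5
  n = 2: D(2) = 2(2 + 3/2) = 7; numerator = -3(-6/5) + 1(1) = 23/5; a_2 = (23/5)/(7) = 23/35
  n = 3: D(3) = 3(3 + 3/2) = 27/2; numerator = -3(23/35) + 1(-6/5) = -111/35; a_3 = (-111/35)/(27/2) = -74/315
  n = 4: D(4) = 4(4 + 3/2) = 22; numerator = -3(-74/315) + 1(23/35) = 143/105; a_4 = (143/105)/(22) = 13/210
  n = 5: D(5) = 5(5 + 3/2) = 65/2; numerator = -3(13/210) + 1(-74/315) = -53/126; a_5 = (-53/126)/(65/2) = -53/4095

r = 5/2; a_0 = 1; a_1 = -6/5; a_2 = 23/35; a_3 = -74/315; a_4 = 13/210; a_5 = -53/4095


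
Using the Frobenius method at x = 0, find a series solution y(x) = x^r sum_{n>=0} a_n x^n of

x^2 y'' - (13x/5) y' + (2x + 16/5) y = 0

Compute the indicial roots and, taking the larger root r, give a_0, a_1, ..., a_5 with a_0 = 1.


Write in Frobenius form y'' + (p(x)/x) y' + (q(x)/x^2) y = 0:
  p(x) = -13/5,  q(x) = 2x + 16/5.
Indicial equation: r(r-1) + (-13/5) r + (16/5) = 0 -> roots r_1 = 2, r_2 = 8/5.
Take r = r_1 = 2. Let y(x) = x^r sum_{n>=0} a_n x^n with a_0 = 1.
Substitute y = x^r sum a_n x^n and match x^{r+n}. The recurrence is
  D(n) a_n + 2 a_{n-1} = 0,  where D(n) = (r+n)(r+n-1) + (-13/5)(r+n) + (16/5).
  a_n = -2 / D(n) * a_{n-1}.
Since the indicial polynomial factors as (r - r_1)(r - r_2), D(n) = (r_1 + n - r_1)(r_1 + n - r_2) = n(n + 2/5).
Evaluating step by step (a_0 = 1):
  n = 1: D(1) = 1(1 + 2/5) = 7/5; numerator = -2(1) = -2; a_1 = (-2)/(7/5) = -10/7
  n = 2: D(2) = 2(2 + 2/5) = 24/5; numerator = -2(-10/7) = 20/7; a_2 = (20/7)/(24/5) = 25/42
  n = 3: D(3) = 3(3 + 2/5) = 51/5; numerator = -2(25/42) = -25/21; a_3 = (-25/21)/(51/5) = -125/1071
  n = 4: D(4) = 4(4 + 2/5) = 88/5; numerator = -2(-125/1071) = 250/1071; a_4 = (250/1071)/(88/5) = 625/47124
  n = 5: D(5) = 5(5 + 2/5) = 27; numerator = -2(625/47124) = -625/23562; a_5 = (-625/23562)/(27) = -625/636174

r = 2; a_0 = 1; a_1 = -10/7; a_2 = 25/42; a_3 = -125/1071; a_4 = 625/47124; a_5 = -625/636174


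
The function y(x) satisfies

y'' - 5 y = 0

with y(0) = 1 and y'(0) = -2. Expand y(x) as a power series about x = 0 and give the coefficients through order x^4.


Ansatz: y(x) = sum_{n>=0} a_n x^n, so y'(x) = sum_{n>=1} n a_n x^(n-1) and y''(x) = sum_{n>=2} n(n-1) a_n x^(n-2).
Substitute into P(x) y'' + Q(x) y' + R(x) y = 0 with P(x) = 1, Q(x) = 0, R(x) = -5, and match powers of x.
Initial conditions: a_0 = 1, a_1 = -2.
Setting the coefficient of each power of x to zero and solving order by order (substituting the coefficients already found):
  x^0: 2 a_2 - 5 a_0 = 0  ->  2 a_2 = 5 a_0 = 5  ->  a_2 = 5/2
  x^1: 6 a_3 - 5 a_1 = 0  ->  6 a_3 = 5 a_1 = -10  ->  a_3 = -5/3
  x^2: 12 a_4 - 5 a_2 = 0  ->  12 a_4 = 5 a_2 = 25/2  ->  a_4 = 25/24
Truncated series: y(x) = 1 - 2 x + (5/2) x^2 - (5/3) x^3 + (25/24) x^4 + O(x^5).

a_0 = 1; a_1 = -2; a_2 = 5/2; a_3 = -5/3; a_4 = 25/24
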